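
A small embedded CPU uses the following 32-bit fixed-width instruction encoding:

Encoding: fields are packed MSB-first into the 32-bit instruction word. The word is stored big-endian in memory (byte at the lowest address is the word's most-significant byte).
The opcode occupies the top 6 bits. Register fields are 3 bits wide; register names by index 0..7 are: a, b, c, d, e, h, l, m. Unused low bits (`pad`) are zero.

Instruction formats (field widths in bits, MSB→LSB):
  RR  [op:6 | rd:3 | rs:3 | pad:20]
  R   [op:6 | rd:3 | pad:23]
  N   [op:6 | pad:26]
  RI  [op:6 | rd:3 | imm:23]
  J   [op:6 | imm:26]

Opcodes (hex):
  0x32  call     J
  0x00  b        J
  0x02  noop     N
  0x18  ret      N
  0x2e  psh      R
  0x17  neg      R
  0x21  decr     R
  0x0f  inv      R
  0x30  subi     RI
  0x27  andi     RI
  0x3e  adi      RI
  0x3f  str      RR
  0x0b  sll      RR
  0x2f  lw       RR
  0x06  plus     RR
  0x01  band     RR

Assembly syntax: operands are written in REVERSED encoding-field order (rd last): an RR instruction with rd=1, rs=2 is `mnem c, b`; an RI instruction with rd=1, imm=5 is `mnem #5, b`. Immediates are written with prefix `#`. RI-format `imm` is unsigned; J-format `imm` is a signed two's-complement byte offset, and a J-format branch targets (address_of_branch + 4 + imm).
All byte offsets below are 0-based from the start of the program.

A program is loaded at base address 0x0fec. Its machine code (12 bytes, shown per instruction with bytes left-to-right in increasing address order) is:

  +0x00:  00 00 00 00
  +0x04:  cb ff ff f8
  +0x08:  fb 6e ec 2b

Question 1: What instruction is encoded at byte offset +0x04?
call #-8

@+04  big-endian(cb ff ff f8) = 0xcbfffff8
  opcode bits[31:26]=0x32: call/J
  imm@[25:0]=0x3fffff8 (s26→-8) ⇒ #-8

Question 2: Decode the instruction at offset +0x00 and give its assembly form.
@+00  big-endian(00 00 00 00) = 0x00000000
  top 6b → 0x0 → b [J]
  [25:0] imm=0 = #0

b #0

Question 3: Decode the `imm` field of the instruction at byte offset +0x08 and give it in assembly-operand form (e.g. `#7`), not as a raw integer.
@+08  big-endian(fb 6e ec 2b) = 0xfb6eec2b
  op=0xfb6eec2b>>26=0x3e ⇒ adi (RI)
  rd: (w>>23)&0x7=0x6 → l
  imm: (w>>0)&0x7fffff=0x6eec2b → #7269419

#7269419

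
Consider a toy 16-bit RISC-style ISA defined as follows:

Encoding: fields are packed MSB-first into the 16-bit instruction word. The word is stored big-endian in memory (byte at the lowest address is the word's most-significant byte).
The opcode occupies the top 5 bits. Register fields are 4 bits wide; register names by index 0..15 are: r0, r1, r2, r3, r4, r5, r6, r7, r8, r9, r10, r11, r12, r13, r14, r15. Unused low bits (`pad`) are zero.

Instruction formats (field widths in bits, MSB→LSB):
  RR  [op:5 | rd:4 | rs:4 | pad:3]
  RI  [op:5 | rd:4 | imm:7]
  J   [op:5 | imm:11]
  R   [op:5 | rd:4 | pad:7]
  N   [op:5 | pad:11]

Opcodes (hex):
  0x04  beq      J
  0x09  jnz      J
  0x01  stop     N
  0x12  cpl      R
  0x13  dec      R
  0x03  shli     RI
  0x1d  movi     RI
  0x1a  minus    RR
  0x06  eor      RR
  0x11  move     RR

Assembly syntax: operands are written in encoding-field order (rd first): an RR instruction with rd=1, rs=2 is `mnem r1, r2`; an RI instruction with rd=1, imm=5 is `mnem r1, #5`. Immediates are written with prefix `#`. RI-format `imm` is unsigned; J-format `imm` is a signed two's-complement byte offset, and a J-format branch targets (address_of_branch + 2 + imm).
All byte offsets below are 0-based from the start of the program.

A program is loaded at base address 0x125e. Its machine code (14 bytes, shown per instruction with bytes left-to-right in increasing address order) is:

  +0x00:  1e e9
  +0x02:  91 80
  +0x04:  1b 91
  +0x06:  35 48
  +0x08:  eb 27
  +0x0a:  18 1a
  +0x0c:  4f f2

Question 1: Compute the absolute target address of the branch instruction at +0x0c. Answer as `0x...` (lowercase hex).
+0x0c: 4f f2 ⇒ word 0x4ff2 (big)
  op=0x4ff2>>11=0x9 ⇒ jnz (J)
  [10:0] imm=2034 (s11→-14) = #-14
  target = base 0x125e + off 0x0c + 2 + imm -14 = 0x125e

0x125e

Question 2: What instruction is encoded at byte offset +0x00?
+0x00: 1e e9 ⇒ word 0x1ee9 (big)
  op=0x1ee9>>11=0x3 ⇒ shli (RI)
  rd: (w>>7)&0xf=0xd → r13
  imm: (w>>0)&0x7f=0x69 → #105

shli r13, #105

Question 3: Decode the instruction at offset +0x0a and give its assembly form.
@+0a  big-endian(18 1a) = 0x181a
  opcode bits[15:11]=0x3: shli/RI
  [10:7] rd=0 = r0
  [6:0] imm=26 = #26

shli r0, #26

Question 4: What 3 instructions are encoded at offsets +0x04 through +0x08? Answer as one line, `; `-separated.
@+04  big-endian(1b 91) = 0x1b91
  op=0x1b91>>11=0x3 ⇒ shli (RI)
  [10:7] rd=7 = r7
  [6:0] imm=17 = #17
@+06  big-endian(35 48) = 0x3548
  op=0x3548>>11=0x6 ⇒ eor (RR)
  [10:7] rd=10 = r10
  [6:3] rs=9 = r9
@+08  big-endian(eb 27) = 0xeb27
  op=0xeb27>>11=0x1d ⇒ movi (RI)
  [10:7] rd=6 = r6
  [6:0] imm=39 = #39

shli r7, #17; eor r10, r9; movi r6, #39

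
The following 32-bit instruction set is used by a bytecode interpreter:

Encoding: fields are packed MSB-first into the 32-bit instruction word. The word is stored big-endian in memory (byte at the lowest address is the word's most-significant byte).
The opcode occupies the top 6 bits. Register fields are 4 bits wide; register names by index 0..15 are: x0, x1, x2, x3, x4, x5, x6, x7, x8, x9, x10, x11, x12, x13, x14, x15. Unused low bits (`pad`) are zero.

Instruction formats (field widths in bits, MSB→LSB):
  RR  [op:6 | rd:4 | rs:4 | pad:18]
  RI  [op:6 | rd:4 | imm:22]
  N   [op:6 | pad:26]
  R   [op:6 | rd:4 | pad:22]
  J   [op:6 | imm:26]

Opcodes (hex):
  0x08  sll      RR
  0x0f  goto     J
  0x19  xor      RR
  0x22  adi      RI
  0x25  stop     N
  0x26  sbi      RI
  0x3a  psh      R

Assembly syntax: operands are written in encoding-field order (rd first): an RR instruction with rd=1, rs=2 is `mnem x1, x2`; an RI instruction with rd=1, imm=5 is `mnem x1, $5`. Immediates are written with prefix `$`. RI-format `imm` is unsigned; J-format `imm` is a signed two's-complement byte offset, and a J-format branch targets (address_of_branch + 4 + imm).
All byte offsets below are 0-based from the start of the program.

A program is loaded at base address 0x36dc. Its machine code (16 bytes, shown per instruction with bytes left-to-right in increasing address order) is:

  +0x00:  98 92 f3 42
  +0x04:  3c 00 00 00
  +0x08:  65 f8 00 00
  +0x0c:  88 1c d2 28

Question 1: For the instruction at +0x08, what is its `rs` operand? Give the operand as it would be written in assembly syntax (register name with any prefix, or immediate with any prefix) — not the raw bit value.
x14

off 0x08: read 65 f8 00 00 as big → 0x65f80000
  top 6b → 0x19 → xor [RR]
  rd: (w>>22)&0xf=0x7 → x7
  rs: (w>>18)&0xf=0xe → x14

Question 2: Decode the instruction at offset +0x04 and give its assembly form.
goto $0

+0x04: 3c 00 00 00 ⇒ word 0x3c000000 (big)
  opcode bits[31:26]=0xf: goto/J
  imm@[25:0]=0x0 ⇒ $0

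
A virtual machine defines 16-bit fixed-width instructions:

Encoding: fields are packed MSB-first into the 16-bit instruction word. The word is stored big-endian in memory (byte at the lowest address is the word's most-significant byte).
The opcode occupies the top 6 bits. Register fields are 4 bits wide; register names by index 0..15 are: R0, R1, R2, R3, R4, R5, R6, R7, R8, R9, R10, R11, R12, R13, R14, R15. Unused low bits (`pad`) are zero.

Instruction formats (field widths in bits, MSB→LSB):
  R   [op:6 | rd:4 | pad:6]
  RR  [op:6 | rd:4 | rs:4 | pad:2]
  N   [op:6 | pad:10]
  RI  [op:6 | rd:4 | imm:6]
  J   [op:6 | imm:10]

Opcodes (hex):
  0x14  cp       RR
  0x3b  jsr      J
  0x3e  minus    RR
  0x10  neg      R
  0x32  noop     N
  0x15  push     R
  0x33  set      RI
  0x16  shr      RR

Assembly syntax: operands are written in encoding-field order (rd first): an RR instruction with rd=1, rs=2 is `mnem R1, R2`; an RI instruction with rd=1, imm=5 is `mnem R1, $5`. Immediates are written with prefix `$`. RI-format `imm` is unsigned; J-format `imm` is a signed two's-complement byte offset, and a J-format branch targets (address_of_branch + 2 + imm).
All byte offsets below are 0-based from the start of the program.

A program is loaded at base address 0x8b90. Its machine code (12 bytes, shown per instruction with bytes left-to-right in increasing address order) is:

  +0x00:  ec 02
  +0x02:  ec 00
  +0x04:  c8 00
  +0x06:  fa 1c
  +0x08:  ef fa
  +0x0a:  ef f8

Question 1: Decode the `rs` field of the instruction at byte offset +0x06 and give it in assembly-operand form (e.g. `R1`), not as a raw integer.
@+06  big-endian(fa 1c) = 0xfa1c
  top 6b → 0x3e → minus [RR]
  rd@[9:6]=0x8 ⇒ R8
  rs@[5:2]=0x7 ⇒ R7

R7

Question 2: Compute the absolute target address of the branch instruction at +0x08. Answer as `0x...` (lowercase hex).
0x8b94

off 0x08: read ef fa as big → 0xeffa
  op=0xeffa>>10=0x3b ⇒ jsr (J)
  imm@[9:0]=0x3fa (s10→-6) ⇒ $-6
  target = base 0x8b90 + off 0x08 + 2 + imm -6 = 0x8b94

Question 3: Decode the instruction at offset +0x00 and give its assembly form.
@+00  big-endian(ec 02) = 0xec02
  top 6b → 0x3b → jsr [J]
  [9:0] imm=2 = $2

jsr $2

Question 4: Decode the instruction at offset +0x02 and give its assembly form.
+0x02: ec 00 ⇒ word 0xec00 (big)
  opcode bits[15:10]=0x3b: jsr/J
  [9:0] imm=0 = $0

jsr $0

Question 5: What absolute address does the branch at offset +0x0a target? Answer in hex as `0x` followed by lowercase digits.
0x8b94

@+0a  big-endian(ef f8) = 0xeff8
  opcode bits[15:10]=0x3b: jsr/J
  imm: (w>>0)&0x3ff=0x3f8 (s10→-8) → $-8
  target = base 0x8b90 + off 0x0a + 2 + imm -8 = 0x8b94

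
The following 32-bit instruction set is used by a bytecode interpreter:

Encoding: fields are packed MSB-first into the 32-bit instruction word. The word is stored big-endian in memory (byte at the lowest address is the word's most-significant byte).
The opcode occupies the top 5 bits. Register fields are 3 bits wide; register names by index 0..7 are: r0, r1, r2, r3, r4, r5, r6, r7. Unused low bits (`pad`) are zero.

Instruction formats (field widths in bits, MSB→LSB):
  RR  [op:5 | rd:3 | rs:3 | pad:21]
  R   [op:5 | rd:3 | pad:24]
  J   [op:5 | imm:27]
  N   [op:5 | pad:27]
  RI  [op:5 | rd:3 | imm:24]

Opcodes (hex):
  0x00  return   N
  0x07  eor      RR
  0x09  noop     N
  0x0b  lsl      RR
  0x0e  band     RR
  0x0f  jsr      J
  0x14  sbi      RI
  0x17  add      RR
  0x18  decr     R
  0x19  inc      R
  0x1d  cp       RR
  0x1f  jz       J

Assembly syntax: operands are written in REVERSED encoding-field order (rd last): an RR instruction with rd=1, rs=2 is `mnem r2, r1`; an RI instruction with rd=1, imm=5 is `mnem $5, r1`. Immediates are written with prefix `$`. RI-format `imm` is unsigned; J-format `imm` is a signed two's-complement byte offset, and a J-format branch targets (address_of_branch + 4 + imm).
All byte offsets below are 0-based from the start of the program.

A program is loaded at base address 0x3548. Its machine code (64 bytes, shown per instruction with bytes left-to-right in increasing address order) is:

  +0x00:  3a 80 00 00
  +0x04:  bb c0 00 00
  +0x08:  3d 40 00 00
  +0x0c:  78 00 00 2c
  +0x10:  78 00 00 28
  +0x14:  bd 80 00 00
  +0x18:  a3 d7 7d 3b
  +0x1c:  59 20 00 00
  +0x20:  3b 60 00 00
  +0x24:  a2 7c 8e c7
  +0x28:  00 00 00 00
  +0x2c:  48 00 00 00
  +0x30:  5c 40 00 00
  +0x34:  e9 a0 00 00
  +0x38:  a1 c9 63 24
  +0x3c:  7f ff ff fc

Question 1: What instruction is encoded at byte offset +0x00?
[00] 3a 80 00 00 → 0x3a800000
  top 5b → 0x7 → eor [RR]
  rd@[26:24]=0x2 ⇒ r2
  rs@[23:21]=0x4 ⇒ r4

eor r4, r2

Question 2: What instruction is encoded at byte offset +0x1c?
@+1c  big-endian(59 20 00 00) = 0x59200000
  top 5b → 0xb → lsl [RR]
  [26:24] rd=1 = r1
  [23:21] rs=1 = r1

lsl r1, r1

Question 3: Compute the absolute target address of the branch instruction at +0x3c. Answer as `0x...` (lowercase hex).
[3c] 7f ff ff fc → 0x7ffffffc
  opcode bits[31:27]=0xf: jsr/J
  [26:0] imm=134217724 (s27→-4) = $-4
  target = base 0x3548 + off 0x3c + 4 + imm -4 = 0x3584

0x3584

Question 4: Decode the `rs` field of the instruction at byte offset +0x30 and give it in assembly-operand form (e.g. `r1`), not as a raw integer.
@+30  big-endian(5c 40 00 00) = 0x5c400000
  top 5b → 0xb → lsl [RR]
  rd: (w>>24)&0x7=0x4 → r4
  rs: (w>>21)&0x7=0x2 → r2

r2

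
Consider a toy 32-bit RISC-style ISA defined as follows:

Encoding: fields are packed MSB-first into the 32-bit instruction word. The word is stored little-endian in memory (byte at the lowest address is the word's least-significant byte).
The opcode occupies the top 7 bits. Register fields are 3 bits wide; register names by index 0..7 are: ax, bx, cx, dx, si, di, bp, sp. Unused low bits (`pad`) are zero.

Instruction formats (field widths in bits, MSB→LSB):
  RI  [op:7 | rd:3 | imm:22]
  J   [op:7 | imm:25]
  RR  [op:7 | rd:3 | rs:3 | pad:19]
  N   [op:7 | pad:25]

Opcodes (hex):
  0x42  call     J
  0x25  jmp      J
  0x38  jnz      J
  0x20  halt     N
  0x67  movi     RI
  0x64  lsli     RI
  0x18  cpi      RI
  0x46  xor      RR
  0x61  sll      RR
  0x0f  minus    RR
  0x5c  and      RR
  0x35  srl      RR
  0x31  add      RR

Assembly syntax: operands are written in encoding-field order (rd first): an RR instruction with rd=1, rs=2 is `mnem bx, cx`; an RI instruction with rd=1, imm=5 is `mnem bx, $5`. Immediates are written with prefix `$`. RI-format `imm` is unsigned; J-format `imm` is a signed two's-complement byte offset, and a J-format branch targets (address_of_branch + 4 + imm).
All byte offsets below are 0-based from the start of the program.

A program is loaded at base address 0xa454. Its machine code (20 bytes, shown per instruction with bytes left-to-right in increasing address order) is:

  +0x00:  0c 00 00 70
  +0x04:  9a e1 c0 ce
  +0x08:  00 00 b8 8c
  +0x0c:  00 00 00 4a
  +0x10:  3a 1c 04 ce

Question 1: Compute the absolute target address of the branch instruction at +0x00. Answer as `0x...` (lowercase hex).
0xa464

off 0x00: read 0c 00 00 70 as little → 0x7000000c
  top 7b → 0x38 → jnz [J]
  [24:0] imm=12 = $12
  target = base 0xa454 + off 0x00 + 4 + imm 12 = 0xa464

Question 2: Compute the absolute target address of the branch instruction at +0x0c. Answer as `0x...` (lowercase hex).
+0x0c: 00 00 00 4a ⇒ word 0x4a000000 (little)
  opcode bits[31:25]=0x25: jmp/J
  [24:0] imm=0 = $0
  target = base 0xa454 + off 0x0c + 4 + imm 0 = 0xa464

0xa464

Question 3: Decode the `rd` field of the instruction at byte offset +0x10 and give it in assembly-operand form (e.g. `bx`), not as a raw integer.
ax

@+10  little-endian(3a 1c 04 ce) = 0xce041c3a
  op=0xce041c3a>>25=0x67 ⇒ movi (RI)
  [24:22] rd=0 = ax
  [21:0] imm=269370 = $269370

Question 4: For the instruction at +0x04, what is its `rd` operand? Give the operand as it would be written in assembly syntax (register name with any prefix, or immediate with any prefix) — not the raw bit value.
@+04  little-endian(9a e1 c0 ce) = 0xcec0e19a
  top 7b → 0x67 → movi [RI]
  [24:22] rd=3 = dx
  [21:0] imm=57754 = $57754

dx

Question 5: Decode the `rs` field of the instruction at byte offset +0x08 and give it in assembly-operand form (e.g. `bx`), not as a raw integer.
+0x08: 00 00 b8 8c ⇒ word 0x8cb80000 (little)
  opcode bits[31:25]=0x46: xor/RR
  rd@[24:22]=0x2 ⇒ cx
  rs@[21:19]=0x7 ⇒ sp

sp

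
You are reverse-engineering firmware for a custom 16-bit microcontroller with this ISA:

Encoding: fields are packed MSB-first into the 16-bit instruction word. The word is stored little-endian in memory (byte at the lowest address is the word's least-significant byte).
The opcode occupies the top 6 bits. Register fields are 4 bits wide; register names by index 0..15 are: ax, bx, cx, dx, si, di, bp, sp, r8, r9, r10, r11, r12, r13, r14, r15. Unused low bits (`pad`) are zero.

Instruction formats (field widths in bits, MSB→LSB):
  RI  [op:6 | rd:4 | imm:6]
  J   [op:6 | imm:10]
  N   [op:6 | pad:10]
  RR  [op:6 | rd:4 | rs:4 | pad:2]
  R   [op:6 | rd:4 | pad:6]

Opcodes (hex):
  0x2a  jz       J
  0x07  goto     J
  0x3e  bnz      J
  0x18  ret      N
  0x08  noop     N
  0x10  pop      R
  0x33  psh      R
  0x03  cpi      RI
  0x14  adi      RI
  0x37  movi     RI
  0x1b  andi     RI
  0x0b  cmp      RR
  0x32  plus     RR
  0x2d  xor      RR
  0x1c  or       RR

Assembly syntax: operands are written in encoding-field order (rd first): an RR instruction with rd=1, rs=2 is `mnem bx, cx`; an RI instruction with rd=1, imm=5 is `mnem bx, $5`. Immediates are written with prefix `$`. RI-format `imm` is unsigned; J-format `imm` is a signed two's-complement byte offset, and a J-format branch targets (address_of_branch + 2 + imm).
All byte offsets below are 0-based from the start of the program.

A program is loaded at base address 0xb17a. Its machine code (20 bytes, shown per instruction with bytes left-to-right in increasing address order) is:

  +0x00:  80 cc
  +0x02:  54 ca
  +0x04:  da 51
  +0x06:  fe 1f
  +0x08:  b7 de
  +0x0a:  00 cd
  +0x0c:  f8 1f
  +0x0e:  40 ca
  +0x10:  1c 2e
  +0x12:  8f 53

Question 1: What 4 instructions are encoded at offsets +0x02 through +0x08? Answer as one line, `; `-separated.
@+02  little-endian(54 ca) = 0xca54
  top 6b → 0x32 → plus [RR]
  rd@[9:6]=0x9 ⇒ r9
  rs@[5:2]=0x5 ⇒ di
@+04  little-endian(da 51) = 0x51da
  top 6b → 0x14 → adi [RI]
  rd@[9:6]=0x7 ⇒ sp
  imm@[5:0]=0x1a ⇒ $26
@+06  little-endian(fe 1f) = 0x1ffe
  top 6b → 0x7 → goto [J]
  imm@[9:0]=0x3fe (s10→-2) ⇒ $-2
@+08  little-endian(b7 de) = 0xdeb7
  top 6b → 0x37 → movi [RI]
  rd@[9:6]=0xa ⇒ r10
  imm@[5:0]=0x37 ⇒ $55

plus r9, di; adi sp, $26; goto $-2; movi r10, $55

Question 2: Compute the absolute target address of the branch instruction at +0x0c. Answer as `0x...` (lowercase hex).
0xb180

@+0c  little-endian(f8 1f) = 0x1ff8
  opcode bits[15:10]=0x7: goto/J
  imm: (w>>0)&0x3ff=0x3f8 (s10→-8) → $-8
  target = base 0xb17a + off 0x0c + 2 + imm -8 = 0xb180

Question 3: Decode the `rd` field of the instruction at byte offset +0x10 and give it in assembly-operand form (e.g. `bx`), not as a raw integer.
+0x10: 1c 2e ⇒ word 0x2e1c (little)
  top 6b → 0xb → cmp [RR]
  rd: (w>>6)&0xf=0x8 → r8
  rs: (w>>2)&0xf=0x7 → sp

r8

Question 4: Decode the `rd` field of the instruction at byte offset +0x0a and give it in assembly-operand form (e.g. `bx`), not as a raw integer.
@+0a  little-endian(00 cd) = 0xcd00
  top 6b → 0x33 → psh [R]
  rd@[9:6]=0x4 ⇒ si

si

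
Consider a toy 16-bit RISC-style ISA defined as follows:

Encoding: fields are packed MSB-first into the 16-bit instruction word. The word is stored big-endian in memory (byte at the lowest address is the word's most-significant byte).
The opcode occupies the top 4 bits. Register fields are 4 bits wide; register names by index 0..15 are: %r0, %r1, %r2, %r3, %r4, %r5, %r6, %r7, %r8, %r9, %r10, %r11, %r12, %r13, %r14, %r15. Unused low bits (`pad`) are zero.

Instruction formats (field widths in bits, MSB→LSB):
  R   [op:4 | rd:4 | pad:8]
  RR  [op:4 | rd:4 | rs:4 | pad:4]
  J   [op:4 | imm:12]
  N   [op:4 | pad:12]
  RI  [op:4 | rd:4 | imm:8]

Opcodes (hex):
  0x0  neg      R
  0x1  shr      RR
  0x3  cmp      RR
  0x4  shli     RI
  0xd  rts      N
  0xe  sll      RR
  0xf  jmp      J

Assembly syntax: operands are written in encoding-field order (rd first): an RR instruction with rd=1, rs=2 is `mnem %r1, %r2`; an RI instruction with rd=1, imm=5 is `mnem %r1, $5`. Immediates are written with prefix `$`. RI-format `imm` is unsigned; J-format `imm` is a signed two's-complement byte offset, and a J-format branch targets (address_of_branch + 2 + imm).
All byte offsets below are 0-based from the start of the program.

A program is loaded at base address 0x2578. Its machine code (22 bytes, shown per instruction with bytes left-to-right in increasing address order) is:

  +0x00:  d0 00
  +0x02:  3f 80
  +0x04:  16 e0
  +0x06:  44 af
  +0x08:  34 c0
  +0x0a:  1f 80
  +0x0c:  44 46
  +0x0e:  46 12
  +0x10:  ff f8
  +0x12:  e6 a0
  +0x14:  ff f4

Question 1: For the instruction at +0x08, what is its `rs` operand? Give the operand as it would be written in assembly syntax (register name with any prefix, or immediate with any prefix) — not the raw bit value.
%r12

+0x08: 34 c0 ⇒ word 0x34c0 (big)
  top 4b → 0x3 → cmp [RR]
  [11:8] rd=4 = %r4
  [7:4] rs=12 = %r12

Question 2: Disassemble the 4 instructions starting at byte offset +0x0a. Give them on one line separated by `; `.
shr %r15, %r8; shli %r4, $70; shli %r6, $18; jmp $-8

@+0a  big-endian(1f 80) = 0x1f80
  opcode bits[15:12]=0x1: shr/RR
  rd@[11:8]=0xf ⇒ %r15
  rs@[7:4]=0x8 ⇒ %r8
@+0c  big-endian(44 46) = 0x4446
  opcode bits[15:12]=0x4: shli/RI
  rd@[11:8]=0x4 ⇒ %r4
  imm@[7:0]=0x46 ⇒ $70
@+0e  big-endian(46 12) = 0x4612
  opcode bits[15:12]=0x4: shli/RI
  rd@[11:8]=0x6 ⇒ %r6
  imm@[7:0]=0x12 ⇒ $18
@+10  big-endian(ff f8) = 0xfff8
  opcode bits[15:12]=0xf: jmp/J
  imm@[11:0]=0xff8 (s12→-8) ⇒ $-8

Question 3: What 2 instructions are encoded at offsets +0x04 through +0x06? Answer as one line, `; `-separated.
shr %r6, %r14; shli %r4, $175

off 0x04: read 16 e0 as big → 0x16e0
  op=0x16e0>>12=0x1 ⇒ shr (RR)
  rd@[11:8]=0x6 ⇒ %r6
  rs@[7:4]=0xe ⇒ %r14
off 0x06: read 44 af as big → 0x44af
  op=0x44af>>12=0x4 ⇒ shli (RI)
  rd@[11:8]=0x4 ⇒ %r4
  imm@[7:0]=0xaf ⇒ $175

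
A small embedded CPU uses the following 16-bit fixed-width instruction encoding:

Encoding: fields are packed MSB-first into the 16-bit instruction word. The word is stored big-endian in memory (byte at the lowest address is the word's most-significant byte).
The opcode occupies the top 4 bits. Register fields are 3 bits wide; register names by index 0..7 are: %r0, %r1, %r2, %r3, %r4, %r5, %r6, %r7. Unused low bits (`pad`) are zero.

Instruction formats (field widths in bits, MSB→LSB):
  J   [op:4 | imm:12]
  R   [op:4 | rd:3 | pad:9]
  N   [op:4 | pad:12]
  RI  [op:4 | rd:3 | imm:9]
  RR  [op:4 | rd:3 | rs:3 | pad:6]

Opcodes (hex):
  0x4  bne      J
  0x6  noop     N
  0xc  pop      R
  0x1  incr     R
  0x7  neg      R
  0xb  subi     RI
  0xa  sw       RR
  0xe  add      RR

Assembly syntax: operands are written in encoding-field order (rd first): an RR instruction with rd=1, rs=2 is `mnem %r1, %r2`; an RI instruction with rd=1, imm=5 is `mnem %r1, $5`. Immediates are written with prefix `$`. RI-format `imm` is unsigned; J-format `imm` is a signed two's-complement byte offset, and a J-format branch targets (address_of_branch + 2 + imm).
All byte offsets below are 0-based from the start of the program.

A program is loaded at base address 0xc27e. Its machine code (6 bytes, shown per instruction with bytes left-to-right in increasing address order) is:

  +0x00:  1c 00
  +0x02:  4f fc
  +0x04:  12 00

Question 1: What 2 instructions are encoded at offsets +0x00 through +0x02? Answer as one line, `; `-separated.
+0x00: 1c 00 ⇒ word 0x1c00 (big)
  op=0x1c00>>12=0x1 ⇒ incr (R)
  rd: (w>>9)&0x7=0x6 → %r6
+0x02: 4f fc ⇒ word 0x4ffc (big)
  op=0x4ffc>>12=0x4 ⇒ bne (J)
  imm: (w>>0)&0xfff=0xffc (s12→-4) → $-4

incr %r6; bne $-4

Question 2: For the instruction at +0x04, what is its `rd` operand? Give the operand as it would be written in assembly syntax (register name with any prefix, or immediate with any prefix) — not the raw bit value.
off 0x04: read 12 00 as big → 0x1200
  top 4b → 0x1 → incr [R]
  [11:9] rd=1 = %r1

%r1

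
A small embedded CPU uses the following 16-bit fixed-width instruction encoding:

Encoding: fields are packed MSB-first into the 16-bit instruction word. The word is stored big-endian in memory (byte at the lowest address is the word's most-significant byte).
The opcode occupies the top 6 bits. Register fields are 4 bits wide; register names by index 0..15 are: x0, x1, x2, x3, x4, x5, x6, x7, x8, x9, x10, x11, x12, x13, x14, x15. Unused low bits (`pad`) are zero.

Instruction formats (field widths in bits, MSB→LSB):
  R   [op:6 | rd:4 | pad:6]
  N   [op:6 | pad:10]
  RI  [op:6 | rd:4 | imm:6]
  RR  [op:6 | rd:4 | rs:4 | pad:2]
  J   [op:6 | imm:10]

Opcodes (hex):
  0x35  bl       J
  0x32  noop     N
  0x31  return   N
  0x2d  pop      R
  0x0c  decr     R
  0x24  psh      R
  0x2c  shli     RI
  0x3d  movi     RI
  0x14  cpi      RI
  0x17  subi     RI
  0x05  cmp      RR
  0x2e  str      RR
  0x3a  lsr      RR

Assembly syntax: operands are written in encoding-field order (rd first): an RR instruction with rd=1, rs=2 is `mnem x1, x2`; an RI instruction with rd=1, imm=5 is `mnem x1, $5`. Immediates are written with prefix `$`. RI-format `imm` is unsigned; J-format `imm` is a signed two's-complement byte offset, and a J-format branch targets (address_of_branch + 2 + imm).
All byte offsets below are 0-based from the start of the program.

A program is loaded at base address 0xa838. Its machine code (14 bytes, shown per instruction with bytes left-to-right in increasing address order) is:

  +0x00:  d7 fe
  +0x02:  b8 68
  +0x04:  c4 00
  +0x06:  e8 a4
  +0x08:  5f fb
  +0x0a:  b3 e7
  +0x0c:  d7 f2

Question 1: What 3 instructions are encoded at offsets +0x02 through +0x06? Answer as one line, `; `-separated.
+0x02: b8 68 ⇒ word 0xb868 (big)
  op=0xb868>>10=0x2e ⇒ str (RR)
  [9:6] rd=1 = x1
  [5:2] rs=10 = x10
+0x04: c4 00 ⇒ word 0xc400 (big)
  op=0xc400>>10=0x31 ⇒ return (N)
+0x06: e8 a4 ⇒ word 0xe8a4 (big)
  op=0xe8a4>>10=0x3a ⇒ lsr (RR)
  [9:6] rd=2 = x2
  [5:2] rs=9 = x9

str x1, x10; return; lsr x2, x9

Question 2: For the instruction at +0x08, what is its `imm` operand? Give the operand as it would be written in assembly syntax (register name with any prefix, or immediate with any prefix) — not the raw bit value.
$59

off 0x08: read 5f fb as big → 0x5ffb
  op=0x5ffb>>10=0x17 ⇒ subi (RI)
  rd: (w>>6)&0xf=0xf → x15
  imm: (w>>0)&0x3f=0x3b → $59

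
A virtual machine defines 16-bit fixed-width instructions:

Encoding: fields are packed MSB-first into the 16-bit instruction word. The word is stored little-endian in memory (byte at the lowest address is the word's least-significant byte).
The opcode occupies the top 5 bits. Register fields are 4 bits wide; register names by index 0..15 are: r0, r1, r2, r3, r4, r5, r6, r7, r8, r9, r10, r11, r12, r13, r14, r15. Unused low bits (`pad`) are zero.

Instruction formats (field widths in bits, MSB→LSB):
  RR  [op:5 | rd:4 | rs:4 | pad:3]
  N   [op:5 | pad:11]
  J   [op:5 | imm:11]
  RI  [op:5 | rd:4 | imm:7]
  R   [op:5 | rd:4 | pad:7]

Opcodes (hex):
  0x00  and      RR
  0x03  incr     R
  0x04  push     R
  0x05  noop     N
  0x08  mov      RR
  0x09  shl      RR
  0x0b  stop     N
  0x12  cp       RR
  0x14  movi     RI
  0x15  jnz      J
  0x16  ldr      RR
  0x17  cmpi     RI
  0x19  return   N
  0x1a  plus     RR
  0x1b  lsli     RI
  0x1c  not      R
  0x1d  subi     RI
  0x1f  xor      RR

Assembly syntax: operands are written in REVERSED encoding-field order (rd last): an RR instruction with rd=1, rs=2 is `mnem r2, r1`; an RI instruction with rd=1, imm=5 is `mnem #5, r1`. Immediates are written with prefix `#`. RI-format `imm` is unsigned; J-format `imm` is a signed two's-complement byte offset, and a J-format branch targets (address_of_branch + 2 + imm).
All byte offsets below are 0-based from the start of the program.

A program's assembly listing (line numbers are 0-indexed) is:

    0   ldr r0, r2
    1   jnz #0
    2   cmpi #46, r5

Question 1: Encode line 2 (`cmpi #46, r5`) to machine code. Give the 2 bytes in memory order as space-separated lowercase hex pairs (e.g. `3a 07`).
ae ba

line 2 (cmpi): pack op=0x17:5|rd=5:4|imm=46:7 = 0xbaae; little→ ae ba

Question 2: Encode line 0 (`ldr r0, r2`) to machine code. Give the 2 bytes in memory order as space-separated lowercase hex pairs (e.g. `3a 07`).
L0: ldr op=0x16:5|rd=2:4|rs=0:4|pad=0:3 ⇒ 0xb100 ⇒ little 00 b1

00 b1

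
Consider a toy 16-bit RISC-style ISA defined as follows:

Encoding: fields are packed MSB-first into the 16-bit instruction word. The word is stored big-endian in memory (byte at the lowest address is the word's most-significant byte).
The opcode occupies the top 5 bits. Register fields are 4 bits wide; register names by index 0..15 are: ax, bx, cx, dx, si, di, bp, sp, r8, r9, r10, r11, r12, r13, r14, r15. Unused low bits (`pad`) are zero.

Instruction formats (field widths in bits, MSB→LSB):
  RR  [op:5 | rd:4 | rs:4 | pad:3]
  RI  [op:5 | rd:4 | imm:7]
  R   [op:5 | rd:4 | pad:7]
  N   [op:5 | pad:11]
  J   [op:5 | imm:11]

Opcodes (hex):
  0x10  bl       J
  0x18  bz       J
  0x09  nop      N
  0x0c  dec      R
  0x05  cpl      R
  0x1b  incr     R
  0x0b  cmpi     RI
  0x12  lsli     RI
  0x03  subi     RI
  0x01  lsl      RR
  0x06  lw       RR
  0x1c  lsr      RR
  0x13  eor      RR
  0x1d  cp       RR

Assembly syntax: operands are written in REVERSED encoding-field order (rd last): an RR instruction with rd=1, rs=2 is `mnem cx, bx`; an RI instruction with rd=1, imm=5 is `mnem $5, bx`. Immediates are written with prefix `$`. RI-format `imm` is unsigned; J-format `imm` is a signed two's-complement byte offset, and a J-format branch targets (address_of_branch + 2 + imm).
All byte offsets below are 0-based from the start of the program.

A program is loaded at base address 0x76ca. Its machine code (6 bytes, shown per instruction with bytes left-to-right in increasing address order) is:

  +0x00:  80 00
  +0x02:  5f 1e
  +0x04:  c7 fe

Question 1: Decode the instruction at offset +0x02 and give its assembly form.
+0x02: 5f 1e ⇒ word 0x5f1e (big)
  top 5b → 0xb → cmpi [RI]
  [10:7] rd=14 = r14
  [6:0] imm=30 = $30

cmpi $30, r14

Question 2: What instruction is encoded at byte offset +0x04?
bz $-2

+0x04: c7 fe ⇒ word 0xc7fe (big)
  top 5b → 0x18 → bz [J]
  imm@[10:0]=0x7fe (s11→-2) ⇒ $-2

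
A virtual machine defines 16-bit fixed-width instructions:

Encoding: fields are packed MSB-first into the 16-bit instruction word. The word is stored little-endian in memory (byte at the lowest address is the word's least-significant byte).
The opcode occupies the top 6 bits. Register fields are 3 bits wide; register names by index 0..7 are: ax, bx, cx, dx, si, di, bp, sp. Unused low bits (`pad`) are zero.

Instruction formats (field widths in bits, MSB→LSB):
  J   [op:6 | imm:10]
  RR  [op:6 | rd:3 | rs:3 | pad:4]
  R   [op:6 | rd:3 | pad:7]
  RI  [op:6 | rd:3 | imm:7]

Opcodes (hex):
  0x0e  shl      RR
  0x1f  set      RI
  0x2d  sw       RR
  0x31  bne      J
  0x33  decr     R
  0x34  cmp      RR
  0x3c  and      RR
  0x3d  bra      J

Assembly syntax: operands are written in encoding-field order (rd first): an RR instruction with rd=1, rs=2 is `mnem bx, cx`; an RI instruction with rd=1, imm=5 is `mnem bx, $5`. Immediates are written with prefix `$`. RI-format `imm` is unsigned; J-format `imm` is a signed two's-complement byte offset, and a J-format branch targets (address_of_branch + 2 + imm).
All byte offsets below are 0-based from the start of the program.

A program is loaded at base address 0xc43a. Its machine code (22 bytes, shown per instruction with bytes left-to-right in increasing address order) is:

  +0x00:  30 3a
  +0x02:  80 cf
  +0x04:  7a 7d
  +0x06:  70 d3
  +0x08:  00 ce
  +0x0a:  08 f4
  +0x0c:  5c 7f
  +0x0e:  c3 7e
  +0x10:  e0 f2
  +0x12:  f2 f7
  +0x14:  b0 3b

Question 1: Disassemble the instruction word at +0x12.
off 0x12: read f2 f7 as little → 0xf7f2
  top 6b → 0x3d → bra [J]
  imm@[9:0]=0x3f2 (s10→-14) ⇒ $-14

bra $-14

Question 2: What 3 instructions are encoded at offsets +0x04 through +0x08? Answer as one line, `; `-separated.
[04] 7a 7d → 0x7d7a
  opcode bits[15:10]=0x1f: set/RI
  [9:7] rd=2 = cx
  [6:0] imm=122 = $122
[06] 70 d3 → 0xd370
  opcode bits[15:10]=0x34: cmp/RR
  [9:7] rd=6 = bp
  [6:4] rs=7 = sp
[08] 00 ce → 0xce00
  opcode bits[15:10]=0x33: decr/R
  [9:7] rd=4 = si

set cx, $122; cmp bp, sp; decr si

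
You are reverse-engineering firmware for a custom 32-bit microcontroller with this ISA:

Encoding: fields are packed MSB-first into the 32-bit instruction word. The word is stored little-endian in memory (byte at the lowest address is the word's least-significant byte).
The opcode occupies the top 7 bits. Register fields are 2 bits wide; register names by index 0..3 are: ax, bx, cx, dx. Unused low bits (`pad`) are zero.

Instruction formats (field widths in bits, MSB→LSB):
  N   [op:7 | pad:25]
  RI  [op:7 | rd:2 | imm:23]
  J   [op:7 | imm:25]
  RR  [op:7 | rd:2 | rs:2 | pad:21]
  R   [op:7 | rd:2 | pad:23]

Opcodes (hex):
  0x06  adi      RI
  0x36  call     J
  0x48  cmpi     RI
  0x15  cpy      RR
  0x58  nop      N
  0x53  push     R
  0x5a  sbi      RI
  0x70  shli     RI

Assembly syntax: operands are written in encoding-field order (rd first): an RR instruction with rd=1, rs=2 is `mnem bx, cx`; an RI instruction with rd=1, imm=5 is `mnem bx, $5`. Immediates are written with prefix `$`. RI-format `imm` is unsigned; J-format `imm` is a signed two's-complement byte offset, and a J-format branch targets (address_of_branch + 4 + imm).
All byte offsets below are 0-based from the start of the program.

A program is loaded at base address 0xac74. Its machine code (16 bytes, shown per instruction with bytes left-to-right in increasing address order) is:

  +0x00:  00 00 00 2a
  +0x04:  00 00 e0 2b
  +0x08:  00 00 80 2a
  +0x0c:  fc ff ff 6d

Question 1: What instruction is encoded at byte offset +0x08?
cpy bx, ax

[08] 00 00 80 2a → 0x2a800000
  opcode bits[31:25]=0x15: cpy/RR
  rd: (w>>23)&0x3=0x1 → bx
  rs: (w>>21)&0x3=0x0 → ax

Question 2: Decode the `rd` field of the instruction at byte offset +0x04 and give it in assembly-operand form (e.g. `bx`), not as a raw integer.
+0x04: 00 00 e0 2b ⇒ word 0x2be00000 (little)
  top 7b → 0x15 → cpy [RR]
  [24:23] rd=3 = dx
  [22:21] rs=3 = dx

dx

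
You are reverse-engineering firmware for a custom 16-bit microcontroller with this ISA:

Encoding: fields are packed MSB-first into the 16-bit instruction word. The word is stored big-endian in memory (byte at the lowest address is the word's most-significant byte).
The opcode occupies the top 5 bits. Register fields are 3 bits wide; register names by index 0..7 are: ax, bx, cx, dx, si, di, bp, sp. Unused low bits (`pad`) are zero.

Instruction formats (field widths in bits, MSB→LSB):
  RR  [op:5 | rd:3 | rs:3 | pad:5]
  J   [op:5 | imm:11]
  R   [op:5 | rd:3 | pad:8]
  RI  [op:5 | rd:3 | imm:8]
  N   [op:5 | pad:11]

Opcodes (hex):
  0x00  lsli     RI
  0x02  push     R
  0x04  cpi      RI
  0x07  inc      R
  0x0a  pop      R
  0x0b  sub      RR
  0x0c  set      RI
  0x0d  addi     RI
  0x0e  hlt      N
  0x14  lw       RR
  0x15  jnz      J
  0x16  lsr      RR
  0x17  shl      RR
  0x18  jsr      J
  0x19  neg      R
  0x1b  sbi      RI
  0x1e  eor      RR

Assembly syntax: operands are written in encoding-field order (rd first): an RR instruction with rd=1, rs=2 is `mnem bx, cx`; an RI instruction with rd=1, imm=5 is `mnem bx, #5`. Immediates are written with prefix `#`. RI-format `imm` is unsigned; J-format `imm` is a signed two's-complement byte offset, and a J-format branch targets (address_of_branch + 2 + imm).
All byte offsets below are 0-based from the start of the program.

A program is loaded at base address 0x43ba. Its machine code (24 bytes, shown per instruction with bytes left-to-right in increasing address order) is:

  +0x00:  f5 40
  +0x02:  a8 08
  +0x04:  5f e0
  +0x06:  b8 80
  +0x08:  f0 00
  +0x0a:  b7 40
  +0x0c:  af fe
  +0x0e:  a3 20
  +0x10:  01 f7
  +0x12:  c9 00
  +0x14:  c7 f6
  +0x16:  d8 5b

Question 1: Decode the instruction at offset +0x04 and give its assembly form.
[04] 5f e0 → 0x5fe0
  top 5b → 0xb → sub [RR]
  [10:8] rd=7 = sp
  [7:5] rs=7 = sp

sub sp, sp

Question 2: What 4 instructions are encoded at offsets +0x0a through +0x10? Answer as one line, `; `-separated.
[0a] b7 40 → 0xb740
  op=0xb740>>11=0x16 ⇒ lsr (RR)
  [10:8] rd=7 = sp
  [7:5] rs=2 = cx
[0c] af fe → 0xaffe
  op=0xaffe>>11=0x15 ⇒ jnz (J)
  [10:0] imm=2046 (s11→-2) = #-2
[0e] a3 20 → 0xa320
  op=0xa320>>11=0x14 ⇒ lw (RR)
  [10:8] rd=3 = dx
  [7:5] rs=1 = bx
[10] 01 f7 → 0x01f7
  op=0x01f7>>11=0x0 ⇒ lsli (RI)
  [10:8] rd=1 = bx
  [7:0] imm=247 = #247

lsr sp, cx; jnz #-2; lw dx, bx; lsli bx, #247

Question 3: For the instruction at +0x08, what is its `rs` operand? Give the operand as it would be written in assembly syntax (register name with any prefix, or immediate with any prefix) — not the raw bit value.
off 0x08: read f0 00 as big → 0xf000
  op=0xf000>>11=0x1e ⇒ eor (RR)
  rd@[10:8]=0x0 ⇒ ax
  rs@[7:5]=0x0 ⇒ ax

ax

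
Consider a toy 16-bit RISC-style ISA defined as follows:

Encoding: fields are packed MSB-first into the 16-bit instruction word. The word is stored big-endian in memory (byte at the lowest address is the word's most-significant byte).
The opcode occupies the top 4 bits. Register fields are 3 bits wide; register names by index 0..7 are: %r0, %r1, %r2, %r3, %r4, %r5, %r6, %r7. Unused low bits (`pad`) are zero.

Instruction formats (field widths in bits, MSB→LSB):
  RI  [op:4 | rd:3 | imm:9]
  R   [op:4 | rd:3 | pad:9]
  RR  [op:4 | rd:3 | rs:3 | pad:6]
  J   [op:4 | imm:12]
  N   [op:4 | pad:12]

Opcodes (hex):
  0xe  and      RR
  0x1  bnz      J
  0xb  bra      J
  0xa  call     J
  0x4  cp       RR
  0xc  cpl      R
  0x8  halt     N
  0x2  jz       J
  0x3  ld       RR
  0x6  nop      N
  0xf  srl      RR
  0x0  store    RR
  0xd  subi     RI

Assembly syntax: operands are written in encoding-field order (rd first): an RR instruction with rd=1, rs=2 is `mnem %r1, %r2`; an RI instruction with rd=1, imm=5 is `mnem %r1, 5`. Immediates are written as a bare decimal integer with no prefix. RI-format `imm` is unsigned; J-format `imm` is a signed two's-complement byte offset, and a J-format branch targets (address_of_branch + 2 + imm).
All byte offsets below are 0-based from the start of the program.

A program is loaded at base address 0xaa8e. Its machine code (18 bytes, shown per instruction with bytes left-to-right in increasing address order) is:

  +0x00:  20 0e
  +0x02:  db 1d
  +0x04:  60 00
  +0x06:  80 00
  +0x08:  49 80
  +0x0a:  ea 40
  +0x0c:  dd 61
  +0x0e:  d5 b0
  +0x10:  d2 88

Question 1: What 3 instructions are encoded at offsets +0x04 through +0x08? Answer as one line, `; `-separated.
nop; halt; cp %r4, %r6

@+04  big-endian(60 00) = 0x6000
  opcode bits[15:12]=0x6: nop/N
@+06  big-endian(80 00) = 0x8000
  opcode bits[15:12]=0x8: halt/N
@+08  big-endian(49 80) = 0x4980
  opcode bits[15:12]=0x4: cp/RR
  rd: (w>>9)&0x7=0x4 → %r4
  rs: (w>>6)&0x7=0x6 → %r6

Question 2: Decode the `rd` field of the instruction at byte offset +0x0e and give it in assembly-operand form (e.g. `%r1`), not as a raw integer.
%r2

off 0x0e: read d5 b0 as big → 0xd5b0
  op=0xd5b0>>12=0xd ⇒ subi (RI)
  rd@[11:9]=0x2 ⇒ %r2
  imm@[8:0]=0x1b0 ⇒ 432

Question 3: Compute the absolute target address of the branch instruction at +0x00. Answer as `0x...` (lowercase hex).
0xaa9e

[00] 20 0e → 0x200e
  opcode bits[15:12]=0x2: jz/J
  imm: (w>>0)&0xfff=0xe → 14
  target = base 0xaa8e + off 0x00 + 2 + imm 14 = 0xaa9e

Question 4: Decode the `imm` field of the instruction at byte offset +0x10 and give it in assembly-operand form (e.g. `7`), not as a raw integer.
136

off 0x10: read d2 88 as big → 0xd288
  op=0xd288>>12=0xd ⇒ subi (RI)
  [11:9] rd=1 = %r1
  [8:0] imm=136 = 136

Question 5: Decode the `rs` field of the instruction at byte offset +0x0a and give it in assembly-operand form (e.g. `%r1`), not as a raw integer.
%r1

[0a] ea 40 → 0xea40
  opcode bits[15:12]=0xe: and/RR
  [11:9] rd=5 = %r5
  [8:6] rs=1 = %r1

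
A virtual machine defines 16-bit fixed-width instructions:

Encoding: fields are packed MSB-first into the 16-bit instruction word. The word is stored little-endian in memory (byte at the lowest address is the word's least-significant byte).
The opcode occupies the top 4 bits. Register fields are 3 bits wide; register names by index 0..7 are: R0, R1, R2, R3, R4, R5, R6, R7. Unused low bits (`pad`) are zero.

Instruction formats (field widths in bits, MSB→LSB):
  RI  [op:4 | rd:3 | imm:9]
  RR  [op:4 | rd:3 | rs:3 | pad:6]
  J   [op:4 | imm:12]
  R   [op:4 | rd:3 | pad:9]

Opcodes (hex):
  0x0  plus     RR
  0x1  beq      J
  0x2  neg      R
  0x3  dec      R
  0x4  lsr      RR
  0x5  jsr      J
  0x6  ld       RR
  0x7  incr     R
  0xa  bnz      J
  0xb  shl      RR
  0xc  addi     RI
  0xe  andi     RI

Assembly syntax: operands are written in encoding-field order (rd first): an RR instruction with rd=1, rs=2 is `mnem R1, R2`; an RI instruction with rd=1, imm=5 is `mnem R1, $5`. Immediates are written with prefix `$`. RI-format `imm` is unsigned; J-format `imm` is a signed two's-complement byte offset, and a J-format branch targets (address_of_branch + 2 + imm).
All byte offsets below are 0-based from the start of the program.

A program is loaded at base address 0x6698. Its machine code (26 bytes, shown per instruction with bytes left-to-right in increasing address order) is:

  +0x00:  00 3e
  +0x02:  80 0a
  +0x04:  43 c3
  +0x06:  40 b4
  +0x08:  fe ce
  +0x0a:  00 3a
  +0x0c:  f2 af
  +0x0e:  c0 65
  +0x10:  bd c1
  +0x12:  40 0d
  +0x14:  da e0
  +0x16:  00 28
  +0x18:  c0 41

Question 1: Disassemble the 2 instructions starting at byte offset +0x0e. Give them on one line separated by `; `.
ld R2, R7; addi R0, $445

off 0x0e: read c0 65 as little → 0x65c0
  top 4b → 0x6 → ld [RR]
  rd@[11:9]=0x2 ⇒ R2
  rs@[8:6]=0x7 ⇒ R7
off 0x10: read bd c1 as little → 0xc1bd
  top 4b → 0xc → addi [RI]
  rd@[11:9]=0x0 ⇒ R0
  imm@[8:0]=0x1bd ⇒ $445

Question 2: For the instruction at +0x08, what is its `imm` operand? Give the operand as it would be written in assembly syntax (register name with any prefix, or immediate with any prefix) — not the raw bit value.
[08] fe ce → 0xcefe
  op=0xcefe>>12=0xc ⇒ addi (RI)
  [11:9] rd=7 = R7
  [8:0] imm=254 = $254

$254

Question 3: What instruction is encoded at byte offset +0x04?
addi R1, $323

+0x04: 43 c3 ⇒ word 0xc343 (little)
  op=0xc343>>12=0xc ⇒ addi (RI)
  [11:9] rd=1 = R1
  [8:0] imm=323 = $323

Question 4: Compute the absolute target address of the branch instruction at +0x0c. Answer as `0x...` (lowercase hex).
off 0x0c: read f2 af as little → 0xaff2
  opcode bits[15:12]=0xa: bnz/J
  [11:0] imm=4082 (s12→-14) = $-14
  target = base 0x6698 + off 0x0c + 2 + imm -14 = 0x6698

0x6698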